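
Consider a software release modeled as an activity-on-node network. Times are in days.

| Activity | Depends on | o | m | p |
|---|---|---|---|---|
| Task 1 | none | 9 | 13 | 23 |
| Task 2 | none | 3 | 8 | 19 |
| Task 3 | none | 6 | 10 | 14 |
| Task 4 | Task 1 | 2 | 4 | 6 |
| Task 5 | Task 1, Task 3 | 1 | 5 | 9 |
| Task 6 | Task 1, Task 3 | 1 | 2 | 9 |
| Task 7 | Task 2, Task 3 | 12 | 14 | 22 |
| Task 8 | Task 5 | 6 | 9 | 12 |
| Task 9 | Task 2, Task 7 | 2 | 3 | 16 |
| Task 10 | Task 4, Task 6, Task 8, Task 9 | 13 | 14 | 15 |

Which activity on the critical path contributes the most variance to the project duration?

Task 9

te_Task 1 = (9 + 4·13 + 23)/6 = 84/6 = 14; σ²_Task 1 = ((23−9)/6)² = 5.444
te_Task 2 = (3 + 4·8 + 19)/6 = 54/6 = 9; σ²_Task 2 = ((19−3)/6)² = 7.111
te_Task 3 = (6 + 4·10 + 14)/6 = 60/6 = 10; σ²_Task 3 = ((14−6)/6)² = 1.778
te_Task 4 = (2 + 4·4 + 6)/6 = 24/6 = 4; σ²_Task 4 = ((6−2)/6)² = 0.444
te_Task 5 = (1 + 4·5 + 9)/6 = 30/6 = 5; σ²_Task 5 = ((9−1)/6)² = 1.778
te_Task 6 = (1 + 4·2 + 9)/6 = 18/6 = 3; σ²_Task 6 = ((9−1)/6)² = 1.778
te_Task 7 = (12 + 4·14 + 22)/6 = 90/6 = 15; σ²_Task 7 = ((22−12)/6)² = 2.778
te_Task 8 = (6 + 4·9 + 12)/6 = 54/6 = 9; σ²_Task 8 = ((12−6)/6)² = 1.000
te_Task 9 = (2 + 4·3 + 16)/6 = 30/6 = 5; σ²_Task 9 = ((16−2)/6)² = 5.444
te_Task 10 = (13 + 4·14 + 15)/6 = 84/6 = 14; σ²_Task 10 = ((15−13)/6)² = 0.111

Forward pass:
ES_Task 1 = 0; EF_Task 1 = 14
ES_Task 2 = 0; EF_Task 2 = 9
ES_Task 3 = 0; EF_Task 3 = 10
ES_Task 4 = 14; EF_Task 4 = 14+4 = 18
ES_Task 5 = max(EF_Task 1=14, EF_Task 3=10) = 14; EF_Task 5 = 14+5 = 19
ES_Task 6 = max(EF_Task 1=14, EF_Task 3=10) = 14; EF_Task 6 = 14+3 = 17
ES_Task 7 = max(EF_Task 2=9, EF_Task 3=10) = 10; EF_Task 7 = 10+15 = 25
ES_Task 8 = 19; EF_Task 8 = 19+9 = 28
ES_Task 9 = max(EF_Task 2=9, EF_Task 7=25) = 25; EF_Task 9 = 25+5 = 30
ES_Task 10 = max(EF_Task 4=18, EF_Task 6=17, EF_Task 8=28, EF_Task 9=30) = 30; EF_Task 10 = 30+14 = 44
Expected project duration μ = 44 days. Critical path: Task 3 → Task 7 → Task 9 → Task 10.

Variances on critical path: σ²_Task 3=1.778, σ²_Task 7=2.778, σ²_Task 9=5.444, σ²_Task 10=0.111.
Largest is σ²_Task 9 = 5.444.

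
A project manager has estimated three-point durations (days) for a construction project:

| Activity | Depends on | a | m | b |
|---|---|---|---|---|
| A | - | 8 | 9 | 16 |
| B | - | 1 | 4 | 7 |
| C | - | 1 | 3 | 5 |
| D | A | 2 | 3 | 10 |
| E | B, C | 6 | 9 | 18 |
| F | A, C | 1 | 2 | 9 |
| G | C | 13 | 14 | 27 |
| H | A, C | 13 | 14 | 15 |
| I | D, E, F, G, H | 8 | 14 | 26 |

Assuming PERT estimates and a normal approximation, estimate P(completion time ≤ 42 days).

te_A = (8 + 4·9 + 16)/6 = 60/6 = 10; σ²_A = ((16−8)/6)² = 1.778
te_B = (1 + 4·4 + 7)/6 = 24/6 = 4; σ²_B = ((7−1)/6)² = 1.000
te_C = (1 + 4·3 + 5)/6 = 18/6 = 3; σ²_C = ((5−1)/6)² = 0.444
te_D = (2 + 4·3 + 10)/6 = 24/6 = 4; σ²_D = ((10−2)/6)² = 1.778
te_E = (6 + 4·9 + 18)/6 = 60/6 = 10; σ²_E = ((18−6)/6)² = 4.000
te_F = (1 + 4·2 + 9)/6 = 18/6 = 3; σ²_F = ((9−1)/6)² = 1.778
te_G = (13 + 4·14 + 27)/6 = 96/6 = 16; σ²_G = ((27−13)/6)² = 5.444
te_H = (13 + 4·14 + 15)/6 = 84/6 = 14; σ²_H = ((15−13)/6)² = 0.111
te_I = (8 + 4·14 + 26)/6 = 90/6 = 15; σ²_I = ((26−8)/6)² = 9.000

Forward pass:
ES_A = 0; EF_A = 10
ES_B = 0; EF_B = 4
ES_C = 0; EF_C = 3
ES_D = 10; EF_D = 10+4 = 14
ES_E = max(EF_B=4, EF_C=3) = 4; EF_E = 4+10 = 14
ES_F = max(EF_A=10, EF_C=3) = 10; EF_F = 10+3 = 13
ES_G = 3; EF_G = 3+16 = 19
ES_H = max(EF_A=10, EF_C=3) = 10; EF_H = 10+14 = 24
ES_I = max(EF_D=14, EF_E=14, EF_F=13, EF_G=19, EF_H=24) = 24; EF_I = 24+15 = 39
Expected project duration μ = 39 days. Critical path: A → H → I.

Variance along critical path = 1.778 + 0.111 + 9.000 = 10.889; σ = √10.889 = 3.300 days.
Z = (42 − 39) / 3.300 = 0.909
P(T ≤ 42) = Φ(0.909) ≈ 0.818

0.818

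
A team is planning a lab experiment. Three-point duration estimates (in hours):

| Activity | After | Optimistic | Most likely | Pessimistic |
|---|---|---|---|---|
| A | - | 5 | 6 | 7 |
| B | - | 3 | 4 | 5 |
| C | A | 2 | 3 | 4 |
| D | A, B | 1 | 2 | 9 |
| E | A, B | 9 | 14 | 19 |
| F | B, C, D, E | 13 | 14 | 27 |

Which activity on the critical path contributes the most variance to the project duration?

te_A = (5 + 4·6 + 7)/6 = 36/6 = 6; σ²_A = ((7−5)/6)² = 0.111
te_B = (3 + 4·4 + 5)/6 = 24/6 = 4; σ²_B = ((5−3)/6)² = 0.111
te_C = (2 + 4·3 + 4)/6 = 18/6 = 3; σ²_C = ((4−2)/6)² = 0.111
te_D = (1 + 4·2 + 9)/6 = 18/6 = 3; σ²_D = ((9−1)/6)² = 1.778
te_E = (9 + 4·14 + 19)/6 = 84/6 = 14; σ²_E = ((19−9)/6)² = 2.778
te_F = (13 + 4·14 + 27)/6 = 96/6 = 16; σ²_F = ((27−13)/6)² = 5.444

Forward pass:
ES_A = 0; EF_A = 6
ES_B = 0; EF_B = 4
ES_C = 6; EF_C = 6+3 = 9
ES_D = max(EF_A=6, EF_B=4) = 6; EF_D = 6+3 = 9
ES_E = max(EF_A=6, EF_B=4) = 6; EF_E = 6+14 = 20
ES_F = max(EF_B=4, EF_C=9, EF_D=9, EF_E=20) = 20; EF_F = 20+16 = 36
Expected project duration μ = 36 hours. Critical path: A → E → F.

Variances on critical path: σ²_A=0.111, σ²_E=2.778, σ²_F=5.444.
Largest is σ²_F = 5.444.

F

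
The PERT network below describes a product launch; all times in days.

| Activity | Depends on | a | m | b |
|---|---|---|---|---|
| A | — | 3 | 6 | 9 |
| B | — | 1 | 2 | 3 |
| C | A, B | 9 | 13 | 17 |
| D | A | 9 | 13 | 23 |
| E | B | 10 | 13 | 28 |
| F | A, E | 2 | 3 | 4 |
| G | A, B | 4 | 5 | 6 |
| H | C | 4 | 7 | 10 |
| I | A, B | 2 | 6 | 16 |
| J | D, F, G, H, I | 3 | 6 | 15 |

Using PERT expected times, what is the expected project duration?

te_A = (3 + 4·6 + 9)/6 = 36/6 = 6
te_B = (1 + 4·2 + 3)/6 = 12/6 = 2
te_C = (9 + 4·13 + 17)/6 = 78/6 = 13
te_D = (9 + 4·13 + 23)/6 = 84/6 = 14
te_E = (10 + 4·13 + 28)/6 = 90/6 = 15
te_F = (2 + 4·3 + 4)/6 = 18/6 = 3
te_G = (4 + 4·5 + 6)/6 = 30/6 = 5
te_H = (4 + 4·7 + 10)/6 = 42/6 = 7
te_I = (2 + 4·6 + 16)/6 = 42/6 = 7
te_J = (3 + 4·6 + 15)/6 = 42/6 = 7

Forward pass:
ES_A = 0; EF_A = 6
ES_B = 0; EF_B = 2
ES_C = max(EF_A=6, EF_B=2) = 6; EF_C = 6+13 = 19
ES_D = 6; EF_D = 6+14 = 20
ES_E = 2; EF_E = 2+15 = 17
ES_F = max(EF_A=6, EF_E=17) = 17; EF_F = 17+3 = 20
ES_G = max(EF_A=6, EF_B=2) = 6; EF_G = 6+5 = 11
ES_H = 19; EF_H = 19+7 = 26
ES_I = max(EF_A=6, EF_B=2) = 6; EF_I = 6+7 = 13
ES_J = max(EF_D=20, EF_F=20, EF_G=11, EF_H=26, EF_I=13) = 26; EF_J = 26+7 = 33
Expected project duration μ = 33 days. Critical path: A → C → H → J.

33 days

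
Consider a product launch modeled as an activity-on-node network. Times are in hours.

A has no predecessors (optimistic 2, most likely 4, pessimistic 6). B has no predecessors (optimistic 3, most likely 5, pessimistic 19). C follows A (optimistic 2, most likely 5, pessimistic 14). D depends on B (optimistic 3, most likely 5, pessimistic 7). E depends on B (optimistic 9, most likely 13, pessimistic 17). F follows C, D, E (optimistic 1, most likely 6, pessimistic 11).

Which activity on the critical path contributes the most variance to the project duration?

B

te_A = (2 + 4·4 + 6)/6 = 24/6 = 4; σ²_A = ((6−2)/6)² = 0.444
te_B = (3 + 4·5 + 19)/6 = 42/6 = 7; σ²_B = ((19−3)/6)² = 7.111
te_C = (2 + 4·5 + 14)/6 = 36/6 = 6; σ²_C = ((14−2)/6)² = 4.000
te_D = (3 + 4·5 + 7)/6 = 30/6 = 5; σ²_D = ((7−3)/6)² = 0.444
te_E = (9 + 4·13 + 17)/6 = 78/6 = 13; σ²_E = ((17−9)/6)² = 1.778
te_F = (1 + 4·6 + 11)/6 = 36/6 = 6; σ²_F = ((11−1)/6)² = 2.778

Forward pass:
ES_A = 0; EF_A = 4
ES_B = 0; EF_B = 7
ES_C = 4; EF_C = 4+6 = 10
ES_D = 7; EF_D = 7+5 = 12
ES_E = 7; EF_E = 7+13 = 20
ES_F = max(EF_C=10, EF_D=12, EF_E=20) = 20; EF_F = 20+6 = 26
Expected project duration μ = 26 hours. Critical path: B → E → F.

Variances on critical path: σ²_B=7.111, σ²_E=1.778, σ²_F=2.778.
Largest is σ²_B = 7.111.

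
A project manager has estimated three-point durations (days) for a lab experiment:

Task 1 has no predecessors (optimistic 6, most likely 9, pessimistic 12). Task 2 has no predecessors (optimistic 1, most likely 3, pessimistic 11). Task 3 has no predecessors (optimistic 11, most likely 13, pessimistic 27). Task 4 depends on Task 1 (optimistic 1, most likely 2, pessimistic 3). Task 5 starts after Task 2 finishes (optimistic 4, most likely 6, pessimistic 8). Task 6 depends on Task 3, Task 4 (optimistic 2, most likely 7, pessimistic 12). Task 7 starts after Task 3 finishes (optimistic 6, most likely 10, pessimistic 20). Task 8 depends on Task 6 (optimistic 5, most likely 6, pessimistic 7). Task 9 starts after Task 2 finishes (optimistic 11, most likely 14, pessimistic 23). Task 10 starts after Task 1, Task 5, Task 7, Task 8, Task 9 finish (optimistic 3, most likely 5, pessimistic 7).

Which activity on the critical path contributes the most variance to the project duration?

Task 3

te_Task 1 = (6 + 4·9 + 12)/6 = 54/6 = 9; σ²_Task 1 = ((12−6)/6)² = 1.000
te_Task 2 = (1 + 4·3 + 11)/6 = 24/6 = 4; σ²_Task 2 = ((11−1)/6)² = 2.778
te_Task 3 = (11 + 4·13 + 27)/6 = 90/6 = 15; σ²_Task 3 = ((27−11)/6)² = 7.111
te_Task 4 = (1 + 4·2 + 3)/6 = 12/6 = 2; σ²_Task 4 = ((3−1)/6)² = 0.111
te_Task 5 = (4 + 4·6 + 8)/6 = 36/6 = 6; σ²_Task 5 = ((8−4)/6)² = 0.444
te_Task 6 = (2 + 4·7 + 12)/6 = 42/6 = 7; σ²_Task 6 = ((12−2)/6)² = 2.778
te_Task 7 = (6 + 4·10 + 20)/6 = 66/6 = 11; σ²_Task 7 = ((20−6)/6)² = 5.444
te_Task 8 = (5 + 4·6 + 7)/6 = 36/6 = 6; σ²_Task 8 = ((7−5)/6)² = 0.111
te_Task 9 = (11 + 4·14 + 23)/6 = 90/6 = 15; σ²_Task 9 = ((23−11)/6)² = 4.000
te_Task 10 = (3 + 4·5 + 7)/6 = 30/6 = 5; σ²_Task 10 = ((7−3)/6)² = 0.444

Forward pass:
ES_Task 1 = 0; EF_Task 1 = 9
ES_Task 2 = 0; EF_Task 2 = 4
ES_Task 3 = 0; EF_Task 3 = 15
ES_Task 4 = 9; EF_Task 4 = 9+2 = 11
ES_Task 5 = 4; EF_Task 5 = 4+6 = 10
ES_Task 6 = max(EF_Task 3=15, EF_Task 4=11) = 15; EF_Task 6 = 15+7 = 22
ES_Task 7 = 15; EF_Task 7 = 15+11 = 26
ES_Task 8 = 22; EF_Task 8 = 22+6 = 28
ES_Task 9 = 4; EF_Task 9 = 4+15 = 19
ES_Task 10 = max(EF_Task 1=9, EF_Task 5=10, EF_Task 7=26, EF_Task 8=28, EF_Task 9=19) = 28; EF_Task 10 = 28+5 = 33
Expected project duration μ = 33 days. Critical path: Task 3 → Task 6 → Task 8 → Task 10.

Variances on critical path: σ²_Task 3=7.111, σ²_Task 6=2.778, σ²_Task 8=0.111, σ²_Task 10=0.444.
Largest is σ²_Task 3 = 7.111.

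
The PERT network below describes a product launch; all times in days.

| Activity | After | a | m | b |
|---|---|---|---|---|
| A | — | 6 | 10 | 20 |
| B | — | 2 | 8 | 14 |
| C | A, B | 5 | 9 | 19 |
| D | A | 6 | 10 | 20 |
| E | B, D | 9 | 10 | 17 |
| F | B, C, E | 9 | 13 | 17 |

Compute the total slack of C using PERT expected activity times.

te_A = (6 + 4·10 + 20)/6 = 66/6 = 11
te_B = (2 + 4·8 + 14)/6 = 48/6 = 8
te_C = (5 + 4·9 + 19)/6 = 60/6 = 10
te_D = (6 + 4·10 + 20)/6 = 66/6 = 11
te_E = (9 + 4·10 + 17)/6 = 66/6 = 11
te_F = (9 + 4·13 + 17)/6 = 78/6 = 13

Forward pass:
ES_A = 0; EF_A = 11
ES_B = 0; EF_B = 8
ES_C = max(EF_A=11, EF_B=8) = 11; EF_C = 11+10 = 21
ES_D = 11; EF_D = 11+11 = 22
ES_E = max(EF_B=8, EF_D=22) = 22; EF_E = 22+11 = 33
ES_F = max(EF_B=8, EF_C=21, EF_E=33) = 33; EF_F = 33+13 = 46
Expected project duration μ = 46 days. Critical path: A → D → E → F.

Backward pass:
LF_F = 46; LS_F = 46−13 = 33
LF_E = LS_F = 33; LS_E = 33−11 = 22
LF_D = LS_E = 22; LS_D = 22−11 = 11
LF_C = LS_F = 33; LS_C = 33−10 = 23
LF_B = min(LS_C=23, LS_E=22, LS_F=33) = 22; LS_B = 22−8 = 14
LF_A = min(LS_C=23, LS_D=11) = 11; LS_A = 11−11 = 0
Slack_C = LS_C − ES_C = 23 − 11 = 12

12 days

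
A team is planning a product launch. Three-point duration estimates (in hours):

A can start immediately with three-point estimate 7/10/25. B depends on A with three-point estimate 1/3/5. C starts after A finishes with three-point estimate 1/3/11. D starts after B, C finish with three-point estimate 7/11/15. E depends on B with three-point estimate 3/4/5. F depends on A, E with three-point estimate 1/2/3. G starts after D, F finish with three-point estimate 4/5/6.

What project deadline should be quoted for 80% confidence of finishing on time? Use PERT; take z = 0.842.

35.1 hours

te_A = (7 + 4·10 + 25)/6 = 72/6 = 12; σ²_A = ((25−7)/6)² = 9.000
te_B = (1 + 4·3 + 5)/6 = 18/6 = 3; σ²_B = ((5−1)/6)² = 0.444
te_C = (1 + 4·3 + 11)/6 = 24/6 = 4; σ²_C = ((11−1)/6)² = 2.778
te_D = (7 + 4·11 + 15)/6 = 66/6 = 11; σ²_D = ((15−7)/6)² = 1.778
te_E = (3 + 4·4 + 5)/6 = 24/6 = 4; σ²_E = ((5−3)/6)² = 0.111
te_F = (1 + 4·2 + 3)/6 = 12/6 = 2; σ²_F = ((3−1)/6)² = 0.111
te_G = (4 + 4·5 + 6)/6 = 30/6 = 5; σ²_G = ((6−4)/6)² = 0.111

Forward pass:
ES_A = 0; EF_A = 12
ES_B = 12; EF_B = 12+3 = 15
ES_C = 12; EF_C = 12+4 = 16
ES_D = max(EF_B=15, EF_C=16) = 16; EF_D = 16+11 = 27
ES_E = 15; EF_E = 15+4 = 19
ES_F = max(EF_A=12, EF_E=19) = 19; EF_F = 19+2 = 21
ES_G = max(EF_D=27, EF_F=21) = 27; EF_G = 27+5 = 32
Expected project duration μ = 32 hours. Critical path: A → C → D → G.

Variance along critical path = 9.000 + 2.778 + 1.778 + 0.111 = 13.667; σ = 3.697 hours.
D = μ + z·σ = 32 + 0.842·3.697 = 35.1 hours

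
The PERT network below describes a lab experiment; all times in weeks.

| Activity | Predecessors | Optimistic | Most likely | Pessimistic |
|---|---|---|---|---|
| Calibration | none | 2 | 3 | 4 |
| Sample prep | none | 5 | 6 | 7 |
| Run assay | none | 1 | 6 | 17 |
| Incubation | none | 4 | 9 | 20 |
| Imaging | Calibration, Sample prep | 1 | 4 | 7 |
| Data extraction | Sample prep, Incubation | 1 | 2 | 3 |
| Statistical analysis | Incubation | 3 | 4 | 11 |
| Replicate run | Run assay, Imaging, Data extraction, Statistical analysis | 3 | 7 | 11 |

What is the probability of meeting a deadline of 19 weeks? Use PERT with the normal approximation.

0.179

te_Calibration = (2 + 4·3 + 4)/6 = 18/6 = 3; σ²_Calibration = ((4−2)/6)² = 0.111
te_Sample prep = (5 + 4·6 + 7)/6 = 36/6 = 6; σ²_Sample prep = ((7−5)/6)² = 0.111
te_Run assay = (1 + 4·6 + 17)/6 = 42/6 = 7; σ²_Run assay = ((17−1)/6)² = 7.111
te_Incubation = (4 + 4·9 + 20)/6 = 60/6 = 10; σ²_Incubation = ((20−4)/6)² = 7.111
te_Imaging = (1 + 4·4 + 7)/6 = 24/6 = 4; σ²_Imaging = ((7−1)/6)² = 1.000
te_Data extraction = (1 + 4·2 + 3)/6 = 12/6 = 2; σ²_Data extraction = ((3−1)/6)² = 0.111
te_Statistical analysis = (3 + 4·4 + 11)/6 = 30/6 = 5; σ²_Statistical analysis = ((11−3)/6)² = 1.778
te_Replicate run = (3 + 4·7 + 11)/6 = 42/6 = 7; σ²_Replicate run = ((11−3)/6)² = 1.778

Forward pass:
ES_Calibration = 0; EF_Calibration = 3
ES_Sample prep = 0; EF_Sample prep = 6
ES_Run assay = 0; EF_Run assay = 7
ES_Incubation = 0; EF_Incubation = 10
ES_Imaging = max(EF_Calibration=3, EF_Sample prep=6) = 6; EF_Imaging = 6+4 = 10
ES_Data extraction = max(EF_Sample prep=6, EF_Incubation=10) = 10; EF_Data extraction = 10+2 = 12
ES_Statistical analysis = 10; EF_Statistical analysis = 10+5 = 15
ES_Replicate run = max(EF_Run assay=7, EF_Imaging=10, EF_Data extraction=12, EF_Statistical analysis=15) = 15; EF_Replicate run = 15+7 = 22
Expected project duration μ = 22 weeks. Critical path: Incubation → Statistical analysis → Replicate run.

Variance along critical path = 7.111 + 1.778 + 1.778 = 10.667; σ = √10.667 = 3.266 weeks.
Z = (19 − 22) / 3.266 = -0.919
P(T ≤ 19) = Φ(-0.919) ≈ 0.179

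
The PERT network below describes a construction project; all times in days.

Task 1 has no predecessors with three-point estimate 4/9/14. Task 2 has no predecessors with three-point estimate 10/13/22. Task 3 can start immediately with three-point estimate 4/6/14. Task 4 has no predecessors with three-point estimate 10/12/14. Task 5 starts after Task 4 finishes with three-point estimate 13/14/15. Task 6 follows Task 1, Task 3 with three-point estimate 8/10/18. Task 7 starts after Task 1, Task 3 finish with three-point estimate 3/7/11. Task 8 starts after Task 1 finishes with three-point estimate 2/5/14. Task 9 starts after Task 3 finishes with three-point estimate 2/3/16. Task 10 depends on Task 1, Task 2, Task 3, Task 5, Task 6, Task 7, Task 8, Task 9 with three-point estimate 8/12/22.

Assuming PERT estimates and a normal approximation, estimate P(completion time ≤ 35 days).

0.051

te_Task 1 = (4 + 4·9 + 14)/6 = 54/6 = 9; σ²_Task 1 = ((14−4)/6)² = 2.778
te_Task 2 = (10 + 4·13 + 22)/6 = 84/6 = 14; σ²_Task 2 = ((22−10)/6)² = 4.000
te_Task 3 = (4 + 4·6 + 14)/6 = 42/6 = 7; σ²_Task 3 = ((14−4)/6)² = 2.778
te_Task 4 = (10 + 4·12 + 14)/6 = 72/6 = 12; σ²_Task 4 = ((14−10)/6)² = 0.444
te_Task 5 = (13 + 4·14 + 15)/6 = 84/6 = 14; σ²_Task 5 = ((15−13)/6)² = 0.111
te_Task 6 = (8 + 4·10 + 18)/6 = 66/6 = 11; σ²_Task 6 = ((18−8)/6)² = 2.778
te_Task 7 = (3 + 4·7 + 11)/6 = 42/6 = 7; σ²_Task 7 = ((11−3)/6)² = 1.778
te_Task 8 = (2 + 4·5 + 14)/6 = 36/6 = 6; σ²_Task 8 = ((14−2)/6)² = 4.000
te_Task 9 = (2 + 4·3 + 16)/6 = 30/6 = 5; σ²_Task 9 = ((16−2)/6)² = 5.444
te_Task 10 = (8 + 4·12 + 22)/6 = 78/6 = 13; σ²_Task 10 = ((22−8)/6)² = 5.444

Forward pass:
ES_Task 1 = 0; EF_Task 1 = 9
ES_Task 2 = 0; EF_Task 2 = 14
ES_Task 3 = 0; EF_Task 3 = 7
ES_Task 4 = 0; EF_Task 4 = 12
ES_Task 5 = 12; EF_Task 5 = 12+14 = 26
ES_Task 6 = max(EF_Task 1=9, EF_Task 3=7) = 9; EF_Task 6 = 9+11 = 20
ES_Task 7 = max(EF_Task 1=9, EF_Task 3=7) = 9; EF_Task 7 = 9+7 = 16
ES_Task 8 = 9; EF_Task 8 = 9+6 = 15
ES_Task 9 = 7; EF_Task 9 = 7+5 = 12
ES_Task 10 = max(EF_Task 1=9, EF_Task 2=14, EF_Task 3=7, EF_Task 5=26, EF_Task 6=20, EF_Task 7=16, EF_Task 8=15, EF_Task 9=12) = 26; EF_Task 10 = 26+13 = 39
Expected project duration μ = 39 days. Critical path: Task 4 → Task 5 → Task 10.

Variance along critical path = 0.444 + 0.111 + 5.444 = 6.000; σ = √6.000 = 2.449 days.
Z = (35 − 39) / 2.449 = -1.633
P(T ≤ 35) = Φ(-1.633) ≈ 0.051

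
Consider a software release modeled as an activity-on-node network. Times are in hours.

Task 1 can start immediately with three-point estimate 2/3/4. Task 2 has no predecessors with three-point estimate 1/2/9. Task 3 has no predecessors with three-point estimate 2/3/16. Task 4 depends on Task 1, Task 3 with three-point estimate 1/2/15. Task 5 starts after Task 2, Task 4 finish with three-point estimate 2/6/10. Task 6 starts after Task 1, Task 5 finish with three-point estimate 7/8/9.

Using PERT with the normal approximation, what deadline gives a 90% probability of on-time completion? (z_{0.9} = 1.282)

27.6 hours

te_Task 1 = (2 + 4·3 + 4)/6 = 18/6 = 3; σ²_Task 1 = ((4−2)/6)² = 0.111
te_Task 2 = (1 + 4·2 + 9)/6 = 18/6 = 3; σ²_Task 2 = ((9−1)/6)² = 1.778
te_Task 3 = (2 + 4·3 + 16)/6 = 30/6 = 5; σ²_Task 3 = ((16−2)/6)² = 5.444
te_Task 4 = (1 + 4·2 + 15)/6 = 24/6 = 4; σ²_Task 4 = ((15−1)/6)² = 5.444
te_Task 5 = (2 + 4·6 + 10)/6 = 36/6 = 6; σ²_Task 5 = ((10−2)/6)² = 1.778
te_Task 6 = (7 + 4·8 + 9)/6 = 48/6 = 8; σ²_Task 6 = ((9−7)/6)² = 0.111

Forward pass:
ES_Task 1 = 0; EF_Task 1 = 3
ES_Task 2 = 0; EF_Task 2 = 3
ES_Task 3 = 0; EF_Task 3 = 5
ES_Task 4 = max(EF_Task 1=3, EF_Task 3=5) = 5; EF_Task 4 = 5+4 = 9
ES_Task 5 = max(EF_Task 2=3, EF_Task 4=9) = 9; EF_Task 5 = 9+6 = 15
ES_Task 6 = max(EF_Task 1=3, EF_Task 5=15) = 15; EF_Task 6 = 15+8 = 23
Expected project duration μ = 23 hours. Critical path: Task 3 → Task 4 → Task 5 → Task 6.

Variance along critical path = 5.444 + 5.444 + 1.778 + 0.111 = 12.778; σ = 3.575 hours.
D = μ + z·σ = 23 + 1.282·3.575 = 27.6 hours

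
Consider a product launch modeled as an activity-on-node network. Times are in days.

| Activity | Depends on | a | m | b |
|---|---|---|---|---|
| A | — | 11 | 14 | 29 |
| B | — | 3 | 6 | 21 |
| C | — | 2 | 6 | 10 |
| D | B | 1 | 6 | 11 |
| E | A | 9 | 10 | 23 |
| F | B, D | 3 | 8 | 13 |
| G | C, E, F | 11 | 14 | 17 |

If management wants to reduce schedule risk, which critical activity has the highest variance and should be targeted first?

A

te_A = (11 + 4·14 + 29)/6 = 96/6 = 16; σ²_A = ((29−11)/6)² = 9.000
te_B = (3 + 4·6 + 21)/6 = 48/6 = 8; σ²_B = ((21−3)/6)² = 9.000
te_C = (2 + 4·6 + 10)/6 = 36/6 = 6; σ²_C = ((10−2)/6)² = 1.778
te_D = (1 + 4·6 + 11)/6 = 36/6 = 6; σ²_D = ((11−1)/6)² = 2.778
te_E = (9 + 4·10 + 23)/6 = 72/6 = 12; σ²_E = ((23−9)/6)² = 5.444
te_F = (3 + 4·8 + 13)/6 = 48/6 = 8; σ²_F = ((13−3)/6)² = 2.778
te_G = (11 + 4·14 + 17)/6 = 84/6 = 14; σ²_G = ((17−11)/6)² = 1.000

Forward pass:
ES_A = 0; EF_A = 16
ES_B = 0; EF_B = 8
ES_C = 0; EF_C = 6
ES_D = 8; EF_D = 8+6 = 14
ES_E = 16; EF_E = 16+12 = 28
ES_F = max(EF_B=8, EF_D=14) = 14; EF_F = 14+8 = 22
ES_G = max(EF_C=6, EF_E=28, EF_F=22) = 28; EF_G = 28+14 = 42
Expected project duration μ = 42 days. Critical path: A → E → G.

Variances on critical path: σ²_A=9.000, σ²_E=5.444, σ²_G=1.000.
Largest is σ²_A = 9.000.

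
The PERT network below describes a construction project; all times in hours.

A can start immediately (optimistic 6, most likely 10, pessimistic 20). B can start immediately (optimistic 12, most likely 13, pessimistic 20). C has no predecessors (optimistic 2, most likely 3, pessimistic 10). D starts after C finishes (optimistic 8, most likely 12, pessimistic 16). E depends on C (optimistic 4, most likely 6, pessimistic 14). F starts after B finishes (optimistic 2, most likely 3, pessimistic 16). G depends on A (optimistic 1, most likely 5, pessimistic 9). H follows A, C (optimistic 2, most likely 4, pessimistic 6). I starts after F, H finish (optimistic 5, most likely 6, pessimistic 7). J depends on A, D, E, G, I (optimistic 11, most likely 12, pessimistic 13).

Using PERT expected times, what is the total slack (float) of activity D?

9 hours

te_A = (6 + 4·10 + 20)/6 = 66/6 = 11
te_B = (12 + 4·13 + 20)/6 = 84/6 = 14
te_C = (2 + 4·3 + 10)/6 = 24/6 = 4
te_D = (8 + 4·12 + 16)/6 = 72/6 = 12
te_E = (4 + 4·6 + 14)/6 = 42/6 = 7
te_F = (2 + 4·3 + 16)/6 = 30/6 = 5
te_G = (1 + 4·5 + 9)/6 = 30/6 = 5
te_H = (2 + 4·4 + 6)/6 = 24/6 = 4
te_I = (5 + 4·6 + 7)/6 = 36/6 = 6
te_J = (11 + 4·12 + 13)/6 = 72/6 = 12

Forward pass:
ES_A = 0; EF_A = 11
ES_B = 0; EF_B = 14
ES_C = 0; EF_C = 4
ES_D = 4; EF_D = 4+12 = 16
ES_E = 4; EF_E = 4+7 = 11
ES_F = 14; EF_F = 14+5 = 19
ES_G = 11; EF_G = 11+5 = 16
ES_H = max(EF_A=11, EF_C=4) = 11; EF_H = 11+4 = 15
ES_I = max(EF_F=19, EF_H=15) = 19; EF_I = 19+6 = 25
ES_J = max(EF_A=11, EF_D=16, EF_E=11, EF_G=16, EF_I=25) = 25; EF_J = 25+12 = 37
Expected project duration μ = 37 hours. Critical path: B → F → I → J.

Backward pass:
LF_J = 37; LS_J = 37−12 = 25
LF_I = LS_J = 25; LS_I = 25−6 = 19
LF_H = LS_I = 19; LS_H = 19−4 = 15
LF_G = LS_J = 25; LS_G = 25−5 = 20
LF_F = LS_I = 19; LS_F = 19−5 = 14
LF_E = LS_J = 25; LS_E = 25−7 = 18
LF_D = LS_J = 25; LS_D = 25−12 = 13
LF_C = min(LS_D=13, LS_E=18, LS_H=15) = 13; LS_C = 13−4 = 9
LF_B = LS_F = 14; LS_B = 14−14 = 0
LF_A = min(LS_G=20, LS_H=15, LS_J=25) = 15; LS_A = 15−11 = 4
Slack_D = LS_D − ES_D = 13 − 4 = 9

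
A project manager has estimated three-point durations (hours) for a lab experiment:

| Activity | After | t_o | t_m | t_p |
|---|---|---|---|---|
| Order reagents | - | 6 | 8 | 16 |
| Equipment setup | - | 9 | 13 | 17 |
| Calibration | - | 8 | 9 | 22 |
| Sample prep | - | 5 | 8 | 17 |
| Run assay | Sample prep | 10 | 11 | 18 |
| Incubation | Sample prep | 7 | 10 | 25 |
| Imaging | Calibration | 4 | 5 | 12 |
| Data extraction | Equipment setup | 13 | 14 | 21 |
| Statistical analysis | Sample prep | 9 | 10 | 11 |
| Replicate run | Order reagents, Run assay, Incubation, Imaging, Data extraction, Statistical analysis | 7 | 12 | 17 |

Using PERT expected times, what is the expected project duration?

40 hours

te_Order reagents = (6 + 4·8 + 16)/6 = 54/6 = 9
te_Equipment setup = (9 + 4·13 + 17)/6 = 78/6 = 13
te_Calibration = (8 + 4·9 + 22)/6 = 66/6 = 11
te_Sample prep = (5 + 4·8 + 17)/6 = 54/6 = 9
te_Run assay = (10 + 4·11 + 18)/6 = 72/6 = 12
te_Incubation = (7 + 4·10 + 25)/6 = 72/6 = 12
te_Imaging = (4 + 4·5 + 12)/6 = 36/6 = 6
te_Data extraction = (13 + 4·14 + 21)/6 = 90/6 = 15
te_Statistical analysis = (9 + 4·10 + 11)/6 = 60/6 = 10
te_Replicate run = (7 + 4·12 + 17)/6 = 72/6 = 12

Forward pass:
ES_Order reagents = 0; EF_Order reagents = 9
ES_Equipment setup = 0; EF_Equipment setup = 13
ES_Calibration = 0; EF_Calibration = 11
ES_Sample prep = 0; EF_Sample prep = 9
ES_Run assay = 9; EF_Run assay = 9+12 = 21
ES_Incubation = 9; EF_Incubation = 9+12 = 21
ES_Imaging = 11; EF_Imaging = 11+6 = 17
ES_Data extraction = 13; EF_Data extraction = 13+15 = 28
ES_Statistical analysis = 9; EF_Statistical analysis = 9+10 = 19
ES_Replicate run = max(EF_Order reagents=9, EF_Run assay=21, EF_Incubation=21, EF_Imaging=17, EF_Data extraction=28, EF_Statistical analysis=19) = 28; EF_Replicate run = 28+12 = 40
Expected project duration μ = 40 hours. Critical path: Equipment setup → Data extraction → Replicate run.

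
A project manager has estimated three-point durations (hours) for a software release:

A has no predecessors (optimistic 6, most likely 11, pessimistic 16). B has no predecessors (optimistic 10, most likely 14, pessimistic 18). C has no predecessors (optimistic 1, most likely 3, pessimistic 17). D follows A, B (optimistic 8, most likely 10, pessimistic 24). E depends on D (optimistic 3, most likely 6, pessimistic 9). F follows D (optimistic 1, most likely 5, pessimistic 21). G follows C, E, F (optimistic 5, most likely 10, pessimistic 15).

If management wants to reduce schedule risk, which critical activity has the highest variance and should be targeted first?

F

te_A = (6 + 4·11 + 16)/6 = 66/6 = 11; σ²_A = ((16−6)/6)² = 2.778
te_B = (10 + 4·14 + 18)/6 = 84/6 = 14; σ²_B = ((18−10)/6)² = 1.778
te_C = (1 + 4·3 + 17)/6 = 30/6 = 5; σ²_C = ((17−1)/6)² = 7.111
te_D = (8 + 4·10 + 24)/6 = 72/6 = 12; σ²_D = ((24−8)/6)² = 7.111
te_E = (3 + 4·6 + 9)/6 = 36/6 = 6; σ²_E = ((9−3)/6)² = 1.000
te_F = (1 + 4·5 + 21)/6 = 42/6 = 7; σ²_F = ((21−1)/6)² = 11.111
te_G = (5 + 4·10 + 15)/6 = 60/6 = 10; σ²_G = ((15−5)/6)² = 2.778

Forward pass:
ES_A = 0; EF_A = 11
ES_B = 0; EF_B = 14
ES_C = 0; EF_C = 5
ES_D = max(EF_A=11, EF_B=14) = 14; EF_D = 14+12 = 26
ES_E = 26; EF_E = 26+6 = 32
ES_F = 26; EF_F = 26+7 = 33
ES_G = max(EF_C=5, EF_E=32, EF_F=33) = 33; EF_G = 33+10 = 43
Expected project duration μ = 43 hours. Critical path: B → D → F → G.

Variances on critical path: σ²_B=1.778, σ²_D=7.111, σ²_F=11.111, σ²_G=2.778.
Largest is σ²_F = 11.111.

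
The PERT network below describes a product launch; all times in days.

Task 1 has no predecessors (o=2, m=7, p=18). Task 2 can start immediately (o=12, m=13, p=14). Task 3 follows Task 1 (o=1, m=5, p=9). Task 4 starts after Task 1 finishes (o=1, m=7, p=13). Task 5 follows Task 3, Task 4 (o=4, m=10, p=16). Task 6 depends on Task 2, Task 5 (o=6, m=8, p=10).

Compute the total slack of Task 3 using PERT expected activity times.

te_Task 1 = (2 + 4·7 + 18)/6 = 48/6 = 8
te_Task 2 = (12 + 4·13 + 14)/6 = 78/6 = 13
te_Task 3 = (1 + 4·5 + 9)/6 = 30/6 = 5
te_Task 4 = (1 + 4·7 + 13)/6 = 42/6 = 7
te_Task 5 = (4 + 4·10 + 16)/6 = 60/6 = 10
te_Task 6 = (6 + 4·8 + 10)/6 = 48/6 = 8

Forward pass:
ES_Task 1 = 0; EF_Task 1 = 8
ES_Task 2 = 0; EF_Task 2 = 13
ES_Task 3 = 8; EF_Task 3 = 8+5 = 13
ES_Task 4 = 8; EF_Task 4 = 8+7 = 15
ES_Task 5 = max(EF_Task 3=13, EF_Task 4=15) = 15; EF_Task 5 = 15+10 = 25
ES_Task 6 = max(EF_Task 2=13, EF_Task 5=25) = 25; EF_Task 6 = 25+8 = 33
Expected project duration μ = 33 days. Critical path: Task 1 → Task 4 → Task 5 → Task 6.

Backward pass:
LF_Task 6 = 33; LS_Task 6 = 33−8 = 25
LF_Task 5 = LS_Task 6 = 25; LS_Task 5 = 25−10 = 15
LF_Task 4 = LS_Task 5 = 15; LS_Task 4 = 15−7 = 8
LF_Task 3 = LS_Task 5 = 15; LS_Task 3 = 15−5 = 10
LF_Task 2 = LS_Task 6 = 25; LS_Task 2 = 25−13 = 12
LF_Task 1 = min(LS_Task 3=10, LS_Task 4=8) = 8; LS_Task 1 = 8−8 = 0
Slack_Task 3 = LS_Task 3 − ES_Task 3 = 10 − 8 = 2

2 days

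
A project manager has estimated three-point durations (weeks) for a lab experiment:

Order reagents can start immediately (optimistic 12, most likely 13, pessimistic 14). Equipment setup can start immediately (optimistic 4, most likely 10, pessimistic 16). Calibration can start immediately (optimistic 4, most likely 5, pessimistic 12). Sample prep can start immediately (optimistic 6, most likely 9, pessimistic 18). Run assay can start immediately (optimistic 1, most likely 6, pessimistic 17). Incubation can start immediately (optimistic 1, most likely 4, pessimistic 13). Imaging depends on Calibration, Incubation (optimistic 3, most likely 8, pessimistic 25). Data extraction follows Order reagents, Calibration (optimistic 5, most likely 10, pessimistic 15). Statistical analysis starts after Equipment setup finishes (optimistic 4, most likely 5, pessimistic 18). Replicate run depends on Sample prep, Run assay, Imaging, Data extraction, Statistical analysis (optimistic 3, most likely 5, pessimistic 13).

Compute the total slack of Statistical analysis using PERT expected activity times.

te_Order reagents = (12 + 4·13 + 14)/6 = 78/6 = 13
te_Equipment setup = (4 + 4·10 + 16)/6 = 60/6 = 10
te_Calibration = (4 + 4·5 + 12)/6 = 36/6 = 6
te_Sample prep = (6 + 4·9 + 18)/6 = 60/6 = 10
te_Run assay = (1 + 4·6 + 17)/6 = 42/6 = 7
te_Incubation = (1 + 4·4 + 13)/6 = 30/6 = 5
te_Imaging = (3 + 4·8 + 25)/6 = 60/6 = 10
te_Data extraction = (5 + 4·10 + 15)/6 = 60/6 = 10
te_Statistical analysis = (4 + 4·5 + 18)/6 = 42/6 = 7
te_Replicate run = (3 + 4·5 + 13)/6 = 36/6 = 6

Forward pass:
ES_Order reagents = 0; EF_Order reagents = 13
ES_Equipment setup = 0; EF_Equipment setup = 10
ES_Calibration = 0; EF_Calibration = 6
ES_Sample prep = 0; EF_Sample prep = 10
ES_Run assay = 0; EF_Run assay = 7
ES_Incubation = 0; EF_Incubation = 5
ES_Imaging = max(EF_Calibration=6, EF_Incubation=5) = 6; EF_Imaging = 6+10 = 16
ES_Data extraction = max(EF_Order reagents=13, EF_Calibration=6) = 13; EF_Data extraction = 13+10 = 23
ES_Statistical analysis = 10; EF_Statistical analysis = 10+7 = 17
ES_Replicate run = max(EF_Sample prep=10, EF_Run assay=7, EF_Imaging=16, EF_Data extraction=23, EF_Statistical analysis=17) = 23; EF_Replicate run = 23+6 = 29
Expected project duration μ = 29 weeks. Critical path: Order reagents → Data extraction → Replicate run.

Backward pass:
LF_Replicate run = 29; LS_Replicate run = 29−6 = 23
LF_Statistical analysis = LS_Replicate run = 23; LS_Statistical analysis = 23−7 = 16
LF_Data extraction = LS_Replicate run = 23; LS_Data extraction = 23−10 = 13
LF_Imaging = LS_Replicate run = 23; LS_Imaging = 23−10 = 13
LF_Incubation = LS_Imaging = 13; LS_Incubation = 13−5 = 8
LF_Run assay = LS_Replicate run = 23; LS_Run assay = 23−7 = 16
LF_Sample prep = LS_Replicate run = 23; LS_Sample prep = 23−10 = 13
LF_Calibration = min(LS_Imaging=13, LS_Data extraction=13) = 13; LS_Calibration = 13−6 = 7
LF_Equipment setup = LS_Statistical analysis = 16; LS_Equipment setup = 16−10 = 6
LF_Order reagents = LS_Data extraction = 13; LS_Order reagents = 13−13 = 0
Slack_Statistical analysis = LS_Statistical analysis − ES_Statistical analysis = 16 − 10 = 6

6 weeks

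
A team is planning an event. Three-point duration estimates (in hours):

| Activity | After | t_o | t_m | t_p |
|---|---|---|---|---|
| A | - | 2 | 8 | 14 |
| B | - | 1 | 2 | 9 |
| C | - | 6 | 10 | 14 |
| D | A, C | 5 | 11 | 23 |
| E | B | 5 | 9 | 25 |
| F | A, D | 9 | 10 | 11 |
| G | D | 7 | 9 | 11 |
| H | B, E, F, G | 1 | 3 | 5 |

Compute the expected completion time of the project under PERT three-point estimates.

te_A = (2 + 4·8 + 14)/6 = 48/6 = 8
te_B = (1 + 4·2 + 9)/6 = 18/6 = 3
te_C = (6 + 4·10 + 14)/6 = 60/6 = 10
te_D = (5 + 4·11 + 23)/6 = 72/6 = 12
te_E = (5 + 4·9 + 25)/6 = 66/6 = 11
te_F = (9 + 4·10 + 11)/6 = 60/6 = 10
te_G = (7 + 4·9 + 11)/6 = 54/6 = 9
te_H = (1 + 4·3 + 5)/6 = 18/6 = 3

Forward pass:
ES_A = 0; EF_A = 8
ES_B = 0; EF_B = 3
ES_C = 0; EF_C = 10
ES_D = max(EF_A=8, EF_C=10) = 10; EF_D = 10+12 = 22
ES_E = 3; EF_E = 3+11 = 14
ES_F = max(EF_A=8, EF_D=22) = 22; EF_F = 22+10 = 32
ES_G = 22; EF_G = 22+9 = 31
ES_H = max(EF_B=3, EF_E=14, EF_F=32, EF_G=31) = 32; EF_H = 32+3 = 35
Expected project duration μ = 35 hours. Critical path: C → D → F → H.

35 hours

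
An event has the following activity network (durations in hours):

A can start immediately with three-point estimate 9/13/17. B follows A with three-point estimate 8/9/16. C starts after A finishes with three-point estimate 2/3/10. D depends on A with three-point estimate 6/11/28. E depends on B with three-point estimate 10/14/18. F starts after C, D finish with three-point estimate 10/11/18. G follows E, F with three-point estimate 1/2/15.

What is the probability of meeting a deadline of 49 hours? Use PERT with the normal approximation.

0.930

te_A = (9 + 4·13 + 17)/6 = 78/6 = 13; σ²_A = ((17−9)/6)² = 1.778
te_B = (8 + 4·9 + 16)/6 = 60/6 = 10; σ²_B = ((16−8)/6)² = 1.778
te_C = (2 + 4·3 + 10)/6 = 24/6 = 4; σ²_C = ((10−2)/6)² = 1.778
te_D = (6 + 4·11 + 28)/6 = 78/6 = 13; σ²_D = ((28−6)/6)² = 13.444
te_E = (10 + 4·14 + 18)/6 = 84/6 = 14; σ²_E = ((18−10)/6)² = 1.778
te_F = (10 + 4·11 + 18)/6 = 72/6 = 12; σ²_F = ((18−10)/6)² = 1.778
te_G = (1 + 4·2 + 15)/6 = 24/6 = 4; σ²_G = ((15−1)/6)² = 5.444

Forward pass:
ES_A = 0; EF_A = 13
ES_B = 13; EF_B = 13+10 = 23
ES_C = 13; EF_C = 13+4 = 17
ES_D = 13; EF_D = 13+13 = 26
ES_E = 23; EF_E = 23+14 = 37
ES_F = max(EF_C=17, EF_D=26) = 26; EF_F = 26+12 = 38
ES_G = max(EF_E=37, EF_F=38) = 38; EF_G = 38+4 = 42
Expected project duration μ = 42 hours. Critical path: A → D → F → G.

Variance along critical path = 1.778 + 13.444 + 1.778 + 5.444 = 22.444; σ = √22.444 = 4.738 hours.
Z = (49 − 42) / 4.738 = 1.478
P(T ≤ 49) = Φ(1.478) ≈ 0.930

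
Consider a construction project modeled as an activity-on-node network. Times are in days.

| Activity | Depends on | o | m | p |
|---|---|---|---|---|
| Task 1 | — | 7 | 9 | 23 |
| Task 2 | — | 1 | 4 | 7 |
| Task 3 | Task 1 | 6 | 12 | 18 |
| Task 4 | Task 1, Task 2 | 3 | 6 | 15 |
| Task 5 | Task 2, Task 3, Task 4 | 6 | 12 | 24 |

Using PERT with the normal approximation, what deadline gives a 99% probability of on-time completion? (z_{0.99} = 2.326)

te_Task 1 = (7 + 4·9 + 23)/6 = 66/6 = 11; σ²_Task 1 = ((23−7)/6)² = 7.111
te_Task 2 = (1 + 4·4 + 7)/6 = 24/6 = 4; σ²_Task 2 = ((7−1)/6)² = 1.000
te_Task 3 = (6 + 4·12 + 18)/6 = 72/6 = 12; σ²_Task 3 = ((18−6)/6)² = 4.000
te_Task 4 = (3 + 4·6 + 15)/6 = 42/6 = 7; σ²_Task 4 = ((15−3)/6)² = 4.000
te_Task 5 = (6 + 4·12 + 24)/6 = 78/6 = 13; σ²_Task 5 = ((24−6)/6)² = 9.000

Forward pass:
ES_Task 1 = 0; EF_Task 1 = 11
ES_Task 2 = 0; EF_Task 2 = 4
ES_Task 3 = 11; EF_Task 3 = 11+12 = 23
ES_Task 4 = max(EF_Task 1=11, EF_Task 2=4) = 11; EF_Task 4 = 11+7 = 18
ES_Task 5 = max(EF_Task 2=4, EF_Task 3=23, EF_Task 4=18) = 23; EF_Task 5 = 23+13 = 36
Expected project duration μ = 36 days. Critical path: Task 1 → Task 3 → Task 5.

Variance along critical path = 7.111 + 4.000 + 9.000 = 20.111; σ = 4.485 days.
D = μ + z·σ = 36 + 2.326·4.485 = 46.4 days

46.4 days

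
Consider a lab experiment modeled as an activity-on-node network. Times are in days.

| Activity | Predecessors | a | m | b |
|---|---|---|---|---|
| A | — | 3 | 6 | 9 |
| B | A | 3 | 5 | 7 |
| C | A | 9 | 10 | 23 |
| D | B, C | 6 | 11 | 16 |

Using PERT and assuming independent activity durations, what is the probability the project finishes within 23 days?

te_A = (3 + 4·6 + 9)/6 = 36/6 = 6; σ²_A = ((9−3)/6)² = 1.000
te_B = (3 + 4·5 + 7)/6 = 30/6 = 5; σ²_B = ((7−3)/6)² = 0.444
te_C = (9 + 4·10 + 23)/6 = 72/6 = 12; σ²_C = ((23−9)/6)² = 5.444
te_D = (6 + 4·11 + 16)/6 = 66/6 = 11; σ²_D = ((16−6)/6)² = 2.778

Forward pass:
ES_A = 0; EF_A = 6
ES_B = 6; EF_B = 6+5 = 11
ES_C = 6; EF_C = 6+12 = 18
ES_D = max(EF_B=11, EF_C=18) = 18; EF_D = 18+11 = 29
Expected project duration μ = 29 days. Critical path: A → C → D.

Variance along critical path = 1.000 + 5.444 + 2.778 = 9.222; σ = √9.222 = 3.037 days.
Z = (23 − 29) / 3.037 = -1.976
P(T ≤ 23) = Φ(-1.976) ≈ 0.024

0.024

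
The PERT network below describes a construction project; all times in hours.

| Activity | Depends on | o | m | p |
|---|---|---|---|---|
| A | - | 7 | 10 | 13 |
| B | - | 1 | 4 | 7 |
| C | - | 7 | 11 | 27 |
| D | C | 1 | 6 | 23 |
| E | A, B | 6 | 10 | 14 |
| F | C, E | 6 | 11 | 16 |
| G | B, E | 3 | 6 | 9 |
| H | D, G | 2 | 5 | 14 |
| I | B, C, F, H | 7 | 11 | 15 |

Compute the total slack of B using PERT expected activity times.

te_A = (7 + 4·10 + 13)/6 = 60/6 = 10
te_B = (1 + 4·4 + 7)/6 = 24/6 = 4
te_C = (7 + 4·11 + 27)/6 = 78/6 = 13
te_D = (1 + 4·6 + 23)/6 = 48/6 = 8
te_E = (6 + 4·10 + 14)/6 = 60/6 = 10
te_F = (6 + 4·11 + 16)/6 = 66/6 = 11
te_G = (3 + 4·6 + 9)/6 = 36/6 = 6
te_H = (2 + 4·5 + 14)/6 = 36/6 = 6
te_I = (7 + 4·11 + 15)/6 = 66/6 = 11

Forward pass:
ES_A = 0; EF_A = 10
ES_B = 0; EF_B = 4
ES_C = 0; EF_C = 13
ES_D = 13; EF_D = 13+8 = 21
ES_E = max(EF_A=10, EF_B=4) = 10; EF_E = 10+10 = 20
ES_F = max(EF_C=13, EF_E=20) = 20; EF_F = 20+11 = 31
ES_G = max(EF_B=4, EF_E=20) = 20; EF_G = 20+6 = 26
ES_H = max(EF_D=21, EF_G=26) = 26; EF_H = 26+6 = 32
ES_I = max(EF_B=4, EF_C=13, EF_F=31, EF_H=32) = 32; EF_I = 32+11 = 43
Expected project duration μ = 43 hours. Critical path: A → E → G → H → I.

Backward pass:
LF_I = 43; LS_I = 43−11 = 32
LF_H = LS_I = 32; LS_H = 32−6 = 26
LF_G = LS_H = 26; LS_G = 26−6 = 20
LF_F = LS_I = 32; LS_F = 32−11 = 21
LF_E = min(LS_F=21, LS_G=20) = 20; LS_E = 20−10 = 10
LF_D = LS_H = 26; LS_D = 26−8 = 18
LF_C = min(LS_D=18, LS_F=21, LS_I=32) = 18; LS_C = 18−13 = 5
LF_B = min(LS_E=10, LS_G=20, LS_I=32) = 10; LS_B = 10−4 = 6
LF_A = LS_E = 10; LS_A = 10−10 = 0
Slack_B = LS_B − ES_B = 6 − 0 = 6

6 hours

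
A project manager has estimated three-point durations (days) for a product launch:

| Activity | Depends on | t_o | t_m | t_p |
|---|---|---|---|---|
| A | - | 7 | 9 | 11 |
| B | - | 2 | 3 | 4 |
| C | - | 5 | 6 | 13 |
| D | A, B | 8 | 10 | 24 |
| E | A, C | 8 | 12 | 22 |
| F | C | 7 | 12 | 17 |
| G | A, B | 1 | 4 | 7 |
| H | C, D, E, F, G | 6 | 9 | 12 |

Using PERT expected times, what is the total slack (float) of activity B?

7 days

te_A = (7 + 4·9 + 11)/6 = 54/6 = 9
te_B = (2 + 4·3 + 4)/6 = 18/6 = 3
te_C = (5 + 4·6 + 13)/6 = 42/6 = 7
te_D = (8 + 4·10 + 24)/6 = 72/6 = 12
te_E = (8 + 4·12 + 22)/6 = 78/6 = 13
te_F = (7 + 4·12 + 17)/6 = 72/6 = 12
te_G = (1 + 4·4 + 7)/6 = 24/6 = 4
te_H = (6 + 4·9 + 12)/6 = 54/6 = 9

Forward pass:
ES_A = 0; EF_A = 9
ES_B = 0; EF_B = 3
ES_C = 0; EF_C = 7
ES_D = max(EF_A=9, EF_B=3) = 9; EF_D = 9+12 = 21
ES_E = max(EF_A=9, EF_C=7) = 9; EF_E = 9+13 = 22
ES_F = 7; EF_F = 7+12 = 19
ES_G = max(EF_A=9, EF_B=3) = 9; EF_G = 9+4 = 13
ES_H = max(EF_C=7, EF_D=21, EF_E=22, EF_F=19, EF_G=13) = 22; EF_H = 22+9 = 31
Expected project duration μ = 31 days. Critical path: A → E → H.

Backward pass:
LF_H = 31; LS_H = 31−9 = 22
LF_G = LS_H = 22; LS_G = 22−4 = 18
LF_F = LS_H = 22; LS_F = 22−12 = 10
LF_E = LS_H = 22; LS_E = 22−13 = 9
LF_D = LS_H = 22; LS_D = 22−12 = 10
LF_C = min(LS_E=9, LS_F=10, LS_H=22) = 9; LS_C = 9−7 = 2
LF_B = min(LS_D=10, LS_G=18) = 10; LS_B = 10−3 = 7
LF_A = min(LS_D=10, LS_E=9, LS_G=18) = 9; LS_A = 9−9 = 0
Slack_B = LS_B − ES_B = 7 − 0 = 7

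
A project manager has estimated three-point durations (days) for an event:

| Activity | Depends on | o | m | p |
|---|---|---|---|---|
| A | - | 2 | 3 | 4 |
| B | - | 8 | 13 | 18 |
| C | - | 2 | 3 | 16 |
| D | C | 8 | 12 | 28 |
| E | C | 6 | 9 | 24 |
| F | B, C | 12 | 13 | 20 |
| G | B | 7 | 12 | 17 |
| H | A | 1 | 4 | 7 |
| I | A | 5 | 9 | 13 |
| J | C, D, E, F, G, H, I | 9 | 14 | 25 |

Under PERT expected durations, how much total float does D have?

8 days

te_A = (2 + 4·3 + 4)/6 = 18/6 = 3
te_B = (8 + 4·13 + 18)/6 = 78/6 = 13
te_C = (2 + 4·3 + 16)/6 = 30/6 = 5
te_D = (8 + 4·12 + 28)/6 = 84/6 = 14
te_E = (6 + 4·9 + 24)/6 = 66/6 = 11
te_F = (12 + 4·13 + 20)/6 = 84/6 = 14
te_G = (7 + 4·12 + 17)/6 = 72/6 = 12
te_H = (1 + 4·4 + 7)/6 = 24/6 = 4
te_I = (5 + 4·9 + 13)/6 = 54/6 = 9
te_J = (9 + 4·14 + 25)/6 = 90/6 = 15

Forward pass:
ES_A = 0; EF_A = 3
ES_B = 0; EF_B = 13
ES_C = 0; EF_C = 5
ES_D = 5; EF_D = 5+14 = 19
ES_E = 5; EF_E = 5+11 = 16
ES_F = max(EF_B=13, EF_C=5) = 13; EF_F = 13+14 = 27
ES_G = 13; EF_G = 13+12 = 25
ES_H = 3; EF_H = 3+4 = 7
ES_I = 3; EF_I = 3+9 = 12
ES_J = max(EF_C=5, EF_D=19, EF_E=16, EF_F=27, EF_G=25, EF_H=7, EF_I=12) = 27; EF_J = 27+15 = 42
Expected project duration μ = 42 days. Critical path: B → F → J.

Backward pass:
LF_J = 42; LS_J = 42−15 = 27
LF_I = LS_J = 27; LS_I = 27−9 = 18
LF_H = LS_J = 27; LS_H = 27−4 = 23
LF_G = LS_J = 27; LS_G = 27−12 = 15
LF_F = LS_J = 27; LS_F = 27−14 = 13
LF_E = LS_J = 27; LS_E = 27−11 = 16
LF_D = LS_J = 27; LS_D = 27−14 = 13
LF_C = min(LS_D=13, LS_E=16, LS_F=13, LS_J=27) = 13; LS_C = 13−5 = 8
LF_B = min(LS_F=13, LS_G=15) = 13; LS_B = 13−13 = 0
LF_A = min(LS_H=23, LS_I=18) = 18; LS_A = 18−3 = 15
Slack_D = LS_D − ES_D = 13 − 5 = 8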